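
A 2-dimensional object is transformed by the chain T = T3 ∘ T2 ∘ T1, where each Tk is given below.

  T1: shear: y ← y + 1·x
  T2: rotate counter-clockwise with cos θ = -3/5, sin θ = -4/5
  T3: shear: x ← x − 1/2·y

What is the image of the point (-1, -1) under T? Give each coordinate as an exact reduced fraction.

T1 shear: y ← y + 1·x: (-1, -1) → (-1, -2)
T2 rotate counter-clockwise with cos θ = -3/5, sin θ = -4/5: (-1, -2) → (-1, 2)
T3 shear: x ← x − 1/2·y: (-1, 2) → (-2, 2)

T(p) = (-2, 2)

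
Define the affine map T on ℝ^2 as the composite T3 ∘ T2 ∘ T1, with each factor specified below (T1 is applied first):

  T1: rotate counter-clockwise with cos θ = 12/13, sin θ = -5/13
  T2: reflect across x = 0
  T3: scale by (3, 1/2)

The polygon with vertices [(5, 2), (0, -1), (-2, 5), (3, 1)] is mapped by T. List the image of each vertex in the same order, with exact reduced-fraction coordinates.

T1 rotate counter-clockwise with cos θ = 12/13, sin θ = -5/13: (5, 2) → (70/13, -1/13); (0, -1) → (-5/13, -12/13); (-2, 5) → (1/13, 70/13); (3, 1) → (41/13, -3/13)
T2 reflect across x = 0: (70/13, -1/13) → (-70/13, -1/13); (-5/13, -12/13) → (5/13, -12/13); (1/13, 70/13) → (-1/13, 70/13); (41/13, -3/13) → (-41/13, -3/13)
T3 scale by (3, 1/2): (-70/13, -1/13) → (-210/13, -1/26); (5/13, -12/13) → (15/13, -6/13); (-1/13, 70/13) → (-3/13, 35/13); (-41/13, -3/13) → (-123/13, -3/26)

image vertices: (-210/13, -1/26), (15/13, -6/13), (-3/13, 35/13), (-123/13, -3/26)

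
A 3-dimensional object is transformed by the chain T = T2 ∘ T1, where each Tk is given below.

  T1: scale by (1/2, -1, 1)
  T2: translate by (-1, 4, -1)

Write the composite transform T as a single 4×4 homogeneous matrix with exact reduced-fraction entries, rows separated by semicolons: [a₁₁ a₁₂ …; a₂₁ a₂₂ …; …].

T1 = [1/2 0 0 0; 0 -1 0 0; 0 0 1 0; 0 0 0 1]
T2·T1 = [1/2 0 0 -1; 0 -1 0 4; 0 0 1 -1; 0 0 0 1]

T = [1/2 0 0 -1; 0 -1 0 4; 0 0 1 -1; 0 0 0 1]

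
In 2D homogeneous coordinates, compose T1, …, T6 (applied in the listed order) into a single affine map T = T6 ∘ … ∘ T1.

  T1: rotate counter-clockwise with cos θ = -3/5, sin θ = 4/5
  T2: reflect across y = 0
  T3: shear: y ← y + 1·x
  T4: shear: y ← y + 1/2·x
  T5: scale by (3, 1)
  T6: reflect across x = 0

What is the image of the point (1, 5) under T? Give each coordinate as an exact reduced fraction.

T1 rotate counter-clockwise with cos θ = -3/5, sin θ = 4/5: (1, 5) → (-23/5, -11/5)
T2 reflect across y = 0: (-23/5, -11/5) → (-23/5, 11/5)
T3 shear: y ← y + 1·x: (-23/5, 11/5) → (-23/5, -12/5)
T4 shear: y ← y + 1/2·x: (-23/5, -12/5) → (-23/5, -47/10)
T5 scale by (3, 1): (-23/5, -47/10) → (-69/5, -47/10)
T6 reflect across x = 0: (-69/5, -47/10) → (69/5, -47/10)

T(p) = (69/5, -47/10)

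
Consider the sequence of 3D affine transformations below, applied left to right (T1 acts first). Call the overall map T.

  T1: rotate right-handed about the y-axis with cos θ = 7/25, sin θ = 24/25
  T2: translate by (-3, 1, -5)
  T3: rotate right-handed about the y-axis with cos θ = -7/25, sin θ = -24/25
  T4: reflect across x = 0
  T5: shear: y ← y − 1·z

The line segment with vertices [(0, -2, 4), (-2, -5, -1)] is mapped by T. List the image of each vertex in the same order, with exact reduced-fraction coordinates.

image vertices: (-2181/625, -1808/625, 1183/625), (-2807/625, -376/625, -2124/625)

T1 rotate right-handed about the y-axis with cos θ = 7/25, sin θ = 24/25: (0, -2, 4) → (96/25, -2, 28/25); (-2, -5, -1) → (-38/25, -5, 41/25)
T2 translate by (-3, 1, -5): (96/25, -2, 28/25) → (21/25, -1, -97/25); (-38/25, -5, 41/25) → (-113/25, -4, -84/25)
T3 rotate right-handed about the y-axis with cos θ = -7/25, sin θ = -24/25: (21/25, -1, -97/25) → (2181/625, -1, 1183/625); (-113/25, -4, -84/25) → (2807/625, -4, -2124/625)
T4 reflect across x = 0: (2181/625, -1, 1183/625) → (-2181/625, -1, 1183/625); (2807/625, -4, -2124/625) → (-2807/625, -4, -2124/625)
T5 shear: y ← y − 1·z: (-2181/625, -1, 1183/625) → (-2181/625, -1808/625, 1183/625); (-2807/625, -4, -2124/625) → (-2807/625, -376/625, -2124/625)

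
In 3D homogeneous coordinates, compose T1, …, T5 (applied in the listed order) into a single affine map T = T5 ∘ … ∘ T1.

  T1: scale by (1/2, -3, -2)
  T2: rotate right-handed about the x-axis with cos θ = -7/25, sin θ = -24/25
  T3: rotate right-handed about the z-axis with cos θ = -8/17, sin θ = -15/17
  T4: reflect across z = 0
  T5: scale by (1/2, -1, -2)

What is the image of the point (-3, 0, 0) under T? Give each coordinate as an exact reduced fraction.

T1 scale by (1/2, -3, -2): (-3, 0, 0) → (-3/2, 0, 0)
T2 rotate right-handed about the x-axis with cos θ = -7/25, sin θ = -24/25: (-3/2, 0, 0) → (-3/2, 0, 0)
T3 rotate right-handed about the z-axis with cos θ = -8/17, sin θ = -15/17: (-3/2, 0, 0) → (12/17, 45/34, 0)
T4 reflect across z = 0: (12/17, 45/34, 0) → (12/17, 45/34, 0)
T5 scale by (1/2, -1, -2): (12/17, 45/34, 0) → (6/17, -45/34, 0)

T(p) = (6/17, -45/34, 0)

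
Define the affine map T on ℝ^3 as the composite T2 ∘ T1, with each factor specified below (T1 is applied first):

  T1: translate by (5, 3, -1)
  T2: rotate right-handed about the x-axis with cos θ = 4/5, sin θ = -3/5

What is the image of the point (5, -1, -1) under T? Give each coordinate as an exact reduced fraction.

T(p) = (10, 2/5, -14/5)

T1 translate by (5, 3, -1): (5, -1, -1) → (10, 2, -2)
T2 rotate right-handed about the x-axis with cos θ = 4/5, sin θ = -3/5: (10, 2, -2) → (10, 2/5, -14/5)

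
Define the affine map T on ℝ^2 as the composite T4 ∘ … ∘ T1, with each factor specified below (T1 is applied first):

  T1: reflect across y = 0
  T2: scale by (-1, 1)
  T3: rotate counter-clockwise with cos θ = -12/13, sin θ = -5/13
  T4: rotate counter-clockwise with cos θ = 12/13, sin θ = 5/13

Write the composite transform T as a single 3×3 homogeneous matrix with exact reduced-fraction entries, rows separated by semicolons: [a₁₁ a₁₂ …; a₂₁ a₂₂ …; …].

T1 = [1 0 0; 0 -1 0; 0 0 1]
T2·T1 = [-1 0 0; 0 -1 0; 0 0 1]
T3·…·T1 = [12/13 -5/13 0; 5/13 12/13 0; 0 0 1]
T4·…·T1 = [119/169 -120/169 0; 120/169 119/169 0; 0 0 1]

T = [119/169 -120/169 0; 120/169 119/169 0; 0 0 1]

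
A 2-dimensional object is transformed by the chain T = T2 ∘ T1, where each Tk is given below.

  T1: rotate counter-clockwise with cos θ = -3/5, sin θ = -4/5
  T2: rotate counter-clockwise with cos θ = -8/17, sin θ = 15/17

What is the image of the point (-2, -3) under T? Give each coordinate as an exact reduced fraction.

T(p) = (-207/85, -226/85)

T1 rotate counter-clockwise with cos θ = -3/5, sin θ = -4/5: (-2, -3) → (-6/5, 17/5)
T2 rotate counter-clockwise with cos θ = -8/17, sin θ = 15/17: (-6/5, 17/5) → (-207/85, -226/85)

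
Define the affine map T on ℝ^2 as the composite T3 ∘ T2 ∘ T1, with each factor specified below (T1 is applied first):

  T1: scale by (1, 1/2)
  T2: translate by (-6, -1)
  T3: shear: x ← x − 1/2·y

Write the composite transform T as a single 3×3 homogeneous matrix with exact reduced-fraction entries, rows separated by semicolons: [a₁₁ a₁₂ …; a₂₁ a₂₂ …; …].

T = [1 -1/4 -11/2; 0 1/2 -1; 0 0 1]

T1 = [1 0 0; 0 1/2 0; 0 0 1]
T2·T1 = [1 0 -6; 0 1/2 -1; 0 0 1]
T3·…·T1 = [1 -1/4 -11/2; 0 1/2 -1; 0 0 1]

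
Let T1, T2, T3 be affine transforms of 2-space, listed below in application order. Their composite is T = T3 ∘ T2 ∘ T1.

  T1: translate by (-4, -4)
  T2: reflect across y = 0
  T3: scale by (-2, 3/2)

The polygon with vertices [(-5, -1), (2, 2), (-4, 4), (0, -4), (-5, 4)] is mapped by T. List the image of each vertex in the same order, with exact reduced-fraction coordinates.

image vertices: (18, 15/2), (4, 3), (16, 0), (8, 12), (18, 0)

T1 translate by (-4, -4): (-5, -1) → (-9, -5); (2, 2) → (-2, -2); (-4, 4) → (-8, 0); (0, -4) → (-4, -8); (-5, 4) → (-9, 0)
T2 reflect across y = 0: (-9, -5) → (-9, 5); (-2, -2) → (-2, 2); (-8, 0) → (-8, 0); (-4, -8) → (-4, 8); (-9, 0) → (-9, 0)
T3 scale by (-2, 3/2): (-9, 5) → (18, 15/2); (-2, 2) → (4, 3); (-8, 0) → (16, 0); (-4, 8) → (8, 12); (-9, 0) → (18, 0)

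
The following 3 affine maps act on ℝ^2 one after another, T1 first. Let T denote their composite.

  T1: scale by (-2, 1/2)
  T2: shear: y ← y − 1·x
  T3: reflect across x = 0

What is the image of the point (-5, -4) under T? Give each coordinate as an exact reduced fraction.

T(p) = (-10, -12)

T1 scale by (-2, 1/2): (-5, -4) → (10, -2)
T2 shear: y ← y − 1·x: (10, -2) → (10, -12)
T3 reflect across x = 0: (10, -12) → (-10, -12)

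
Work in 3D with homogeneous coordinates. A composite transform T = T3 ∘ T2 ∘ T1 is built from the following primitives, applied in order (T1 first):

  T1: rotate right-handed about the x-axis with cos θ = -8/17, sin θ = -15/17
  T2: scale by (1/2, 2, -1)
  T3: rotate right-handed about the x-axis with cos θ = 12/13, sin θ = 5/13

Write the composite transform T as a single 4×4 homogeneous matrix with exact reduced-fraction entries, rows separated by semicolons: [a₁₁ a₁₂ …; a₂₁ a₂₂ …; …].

T1 = [1 0 0 0; 0 -8/17 15/17 0; 0 -15/17 -8/17 0; 0 0 0 1]
T2·T1 = [1/2 0 0 0; 0 -16/17 30/17 0; 0 15/17 8/17 0; 0 0 0 1]
T3·…·T1 = [1/2 0 0 0; 0 -267/221 320/221 0; 0 100/221 246/221 0; 0 0 0 1]

T = [1/2 0 0 0; 0 -267/221 320/221 0; 0 100/221 246/221 0; 0 0 0 1]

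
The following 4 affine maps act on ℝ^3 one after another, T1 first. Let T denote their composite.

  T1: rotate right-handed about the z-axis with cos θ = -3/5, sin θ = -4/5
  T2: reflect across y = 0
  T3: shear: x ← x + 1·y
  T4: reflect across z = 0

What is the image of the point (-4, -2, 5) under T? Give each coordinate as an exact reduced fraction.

T1 rotate right-handed about the z-axis with cos θ = -3/5, sin θ = -4/5: (-4, -2, 5) → (4/5, 22/5, 5)
T2 reflect across y = 0: (4/5, 22/5, 5) → (4/5, -22/5, 5)
T3 shear: x ← x + 1·y: (4/5, -22/5, 5) → (-18/5, -22/5, 5)
T4 reflect across z = 0: (-18/5, -22/5, 5) → (-18/5, -22/5, -5)

T(p) = (-18/5, -22/5, -5)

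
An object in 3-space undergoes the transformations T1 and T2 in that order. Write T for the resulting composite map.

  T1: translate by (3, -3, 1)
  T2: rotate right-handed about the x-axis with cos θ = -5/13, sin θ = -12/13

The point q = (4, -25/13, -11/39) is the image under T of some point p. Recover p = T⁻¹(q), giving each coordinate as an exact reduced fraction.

T1 = [1 0 0 3; 0 1 0 -3; 0 0 1 1; 0 0 0 1]
T2·T1 = [1 0 0 3; 0 -5/13 12/13 27/13; 0 -12/13 -5/13 31/13; 0 0 0 1]
det M = 1; M⁻¹ = [1 0 0 -3; 0 -5/13 -12/13 3; 0 12/13 -5/13 -1; 0 0 0 1]
M⁻¹ · (4, -25/13, -11/39)ᵀ = (1, 4, -8/3)ᵀ

p = (1, 4, -8/3)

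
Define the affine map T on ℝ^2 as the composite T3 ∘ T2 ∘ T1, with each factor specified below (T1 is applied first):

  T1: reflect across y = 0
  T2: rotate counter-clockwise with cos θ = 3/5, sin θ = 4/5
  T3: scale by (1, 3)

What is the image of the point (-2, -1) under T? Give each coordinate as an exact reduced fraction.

T1 reflect across y = 0: (-2, -1) → (-2, 1)
T2 rotate counter-clockwise with cos θ = 3/5, sin θ = 4/5: (-2, 1) → (-2, -1)
T3 scale by (1, 3): (-2, -1) → (-2, -3)

T(p) = (-2, -3)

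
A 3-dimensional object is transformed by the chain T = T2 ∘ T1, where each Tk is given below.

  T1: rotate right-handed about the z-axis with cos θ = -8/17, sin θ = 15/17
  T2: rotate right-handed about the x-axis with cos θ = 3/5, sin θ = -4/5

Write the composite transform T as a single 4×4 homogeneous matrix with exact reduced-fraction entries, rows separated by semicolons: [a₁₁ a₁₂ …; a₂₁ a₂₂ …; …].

T = [-8/17 -15/17 0 0; 9/17 -24/85 4/5 0; -12/17 32/85 3/5 0; 0 0 0 1]

T1 = [-8/17 -15/17 0 0; 15/17 -8/17 0 0; 0 0 1 0; 0 0 0 1]
T2·T1 = [-8/17 -15/17 0 0; 9/17 -24/85 4/5 0; -12/17 32/85 3/5 0; 0 0 0 1]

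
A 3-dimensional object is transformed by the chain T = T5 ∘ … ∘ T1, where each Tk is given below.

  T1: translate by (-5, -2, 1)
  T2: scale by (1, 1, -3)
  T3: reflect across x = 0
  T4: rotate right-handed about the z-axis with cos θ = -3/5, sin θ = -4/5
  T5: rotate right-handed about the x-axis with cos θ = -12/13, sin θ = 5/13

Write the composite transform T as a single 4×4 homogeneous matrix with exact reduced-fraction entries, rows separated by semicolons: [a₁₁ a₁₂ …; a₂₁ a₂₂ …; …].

T1 = [1 0 0 -5; 0 1 0 -2; 0 0 1 1; 0 0 0 1]
T2·T1 = [1 0 0 -5; 0 1 0 -2; 0 0 -3 -3; 0 0 0 1]
T3·…·T1 = [-1 0 0 5; 0 1 0 -2; 0 0 -3 -3; 0 0 0 1]
T4·…·T1 = [3/5 4/5 0 -23/5; 4/5 -3/5 0 -14/5; 0 0 -3 -3; 0 0 0 1]
T5·…·T1 = [3/5 4/5 0 -23/5; -48/65 36/65 15/13 243/65; 4/13 -3/13 36/13 22/13; 0 0 0 1]

T = [3/5 4/5 0 -23/5; -48/65 36/65 15/13 243/65; 4/13 -3/13 36/13 22/13; 0 0 0 1]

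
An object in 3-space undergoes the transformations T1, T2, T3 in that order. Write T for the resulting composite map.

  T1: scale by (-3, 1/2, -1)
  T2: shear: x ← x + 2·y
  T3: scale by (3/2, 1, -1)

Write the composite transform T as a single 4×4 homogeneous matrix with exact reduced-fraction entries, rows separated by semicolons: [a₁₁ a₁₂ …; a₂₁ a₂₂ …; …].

T = [-9/2 3/2 0 0; 0 1/2 0 0; 0 0 1 0; 0 0 0 1]

T1 = [-3 0 0 0; 0 1/2 0 0; 0 0 -1 0; 0 0 0 1]
T2·T1 = [-3 1 0 0; 0 1/2 0 0; 0 0 -1 0; 0 0 0 1]
T3·…·T1 = [-9/2 3/2 0 0; 0 1/2 0 0; 0 0 1 0; 0 0 0 1]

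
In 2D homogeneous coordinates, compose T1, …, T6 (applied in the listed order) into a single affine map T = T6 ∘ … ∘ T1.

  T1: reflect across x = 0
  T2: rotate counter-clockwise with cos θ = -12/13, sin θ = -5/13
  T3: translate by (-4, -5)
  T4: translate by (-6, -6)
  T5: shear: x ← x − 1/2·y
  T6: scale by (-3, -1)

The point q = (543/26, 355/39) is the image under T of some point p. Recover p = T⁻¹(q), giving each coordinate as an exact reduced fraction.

T1 = [-1 0 0; 0 1 0; 0 0 1]
T2·T1 = [12/13 5/13 0; 5/13 -12/13 0; 0 0 1]
T3·…·T1 = [12/13 5/13 -4; 5/13 -12/13 -5; 0 0 1]
T4·…·T1 = [12/13 5/13 -10; 5/13 -12/13 -11; 0 0 1]
T5·…·T1 = [19/26 11/13 -9/2; 5/13 -12/13 -11; 0 0 1]
T6·…·T1 = [-57/26 -33/13 27/2; -5/13 12/13 11; 0 0 1]
det M = -3; M⁻¹ = [-4/13 -11/13 175/13; -5/39 19/26 -82/13; 0 0 1]
M⁻¹ · (543/26, 355/39)ᵀ = (-2/3, -7/3)ᵀ

p = (-2/3, -7/3)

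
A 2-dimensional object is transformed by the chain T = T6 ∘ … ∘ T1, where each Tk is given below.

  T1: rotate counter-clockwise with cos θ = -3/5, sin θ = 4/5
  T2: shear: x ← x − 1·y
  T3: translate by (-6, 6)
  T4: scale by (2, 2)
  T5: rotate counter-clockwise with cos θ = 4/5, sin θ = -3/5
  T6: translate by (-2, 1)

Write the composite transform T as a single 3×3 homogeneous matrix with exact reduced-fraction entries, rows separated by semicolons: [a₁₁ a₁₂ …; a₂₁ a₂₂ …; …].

T1 = [-3/5 -4/5 0; 4/5 -3/5 0; 0 0 1]
T2·T1 = [-7/5 -1/5 0; 4/5 -3/5 0; 0 0 1]
T3·…·T1 = [-7/5 -1/5 -6; 4/5 -3/5 6; 0 0 1]
T4·…·T1 = [-14/5 -2/5 -12; 8/5 -6/5 12; 0 0 1]
T5·…·T1 = [-32/25 -26/25 -12/5; 74/25 -18/25 84/5; 0 0 1]
T6·…·T1 = [-32/25 -26/25 -22/5; 74/25 -18/25 89/5; 0 0 1]

T = [-32/25 -26/25 -22/5; 74/25 -18/25 89/5; 0 0 1]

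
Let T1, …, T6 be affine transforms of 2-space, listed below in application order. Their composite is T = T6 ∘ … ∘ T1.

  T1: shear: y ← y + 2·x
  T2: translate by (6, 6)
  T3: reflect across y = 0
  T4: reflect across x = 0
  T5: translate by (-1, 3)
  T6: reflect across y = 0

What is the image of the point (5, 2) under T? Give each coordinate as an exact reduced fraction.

T(p) = (-12, 15)

T1 shear: y ← y + 2·x: (5, 2) → (5, 12)
T2 translate by (6, 6): (5, 12) → (11, 18)
T3 reflect across y = 0: (11, 18) → (11, -18)
T4 reflect across x = 0: (11, -18) → (-11, -18)
T5 translate by (-1, 3): (-11, -18) → (-12, -15)
T6 reflect across y = 0: (-12, -15) → (-12, 15)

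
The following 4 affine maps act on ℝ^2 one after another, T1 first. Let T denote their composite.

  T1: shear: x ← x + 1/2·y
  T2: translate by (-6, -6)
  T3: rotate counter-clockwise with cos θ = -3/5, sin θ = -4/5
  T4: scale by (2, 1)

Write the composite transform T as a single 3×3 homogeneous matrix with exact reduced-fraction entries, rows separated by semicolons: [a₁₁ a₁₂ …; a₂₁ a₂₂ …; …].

T1 = [1 1/2 0; 0 1 0; 0 0 1]
T2·T1 = [1 1/2 -6; 0 1 -6; 0 0 1]
T3·…·T1 = [-3/5 1/2 -6/5; -4/5 -1 42/5; 0 0 1]
T4·…·T1 = [-6/5 1 -12/5; -4/5 -1 42/5; 0 0 1]

T = [-6/5 1 -12/5; -4/5 -1 42/5; 0 0 1]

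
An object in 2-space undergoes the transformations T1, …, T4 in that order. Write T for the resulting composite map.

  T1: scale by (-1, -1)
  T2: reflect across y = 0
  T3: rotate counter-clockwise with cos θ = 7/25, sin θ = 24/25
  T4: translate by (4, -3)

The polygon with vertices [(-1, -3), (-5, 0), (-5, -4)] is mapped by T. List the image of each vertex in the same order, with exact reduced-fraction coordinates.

T1 scale by (-1, -1): (-1, -3) → (1, 3); (-5, 0) → (5, 0); (-5, -4) → (5, 4)
T2 reflect across y = 0: (1, 3) → (1, -3); (5, 0) → (5, 0); (5, 4) → (5, -4)
T3 rotate counter-clockwise with cos θ = 7/25, sin θ = 24/25: (1, -3) → (79/25, 3/25); (5, 0) → (7/5, 24/5); (5, -4) → (131/25, 92/25)
T4 translate by (4, -3): (79/25, 3/25) → (179/25, -72/25); (7/5, 24/5) → (27/5, 9/5); (131/25, 92/25) → (231/25, 17/25)

image vertices: (179/25, -72/25), (27/5, 9/5), (231/25, 17/25)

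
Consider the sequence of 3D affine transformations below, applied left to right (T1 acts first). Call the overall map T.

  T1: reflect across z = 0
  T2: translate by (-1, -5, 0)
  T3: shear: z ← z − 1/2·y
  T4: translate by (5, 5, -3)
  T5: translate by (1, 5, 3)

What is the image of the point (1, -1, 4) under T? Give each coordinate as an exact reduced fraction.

T1 reflect across z = 0: (1, -1, 4) → (1, -1, -4)
T2 translate by (-1, -5, 0): (1, -1, -4) → (0, -6, -4)
T3 shear: z ← z − 1/2·y: (0, -6, -4) → (0, -6, -1)
T4 translate by (5, 5, -3): (0, -6, -1) → (5, -1, -4)
T5 translate by (1, 5, 3): (5, -1, -4) → (6, 4, -1)

T(p) = (6, 4, -1)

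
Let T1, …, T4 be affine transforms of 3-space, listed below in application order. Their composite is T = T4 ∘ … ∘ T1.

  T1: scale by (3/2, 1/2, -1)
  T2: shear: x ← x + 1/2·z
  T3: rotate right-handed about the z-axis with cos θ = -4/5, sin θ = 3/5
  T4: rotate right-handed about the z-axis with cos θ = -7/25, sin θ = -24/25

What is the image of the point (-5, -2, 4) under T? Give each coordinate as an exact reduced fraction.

T1 scale by (3/2, 1/2, -1): (-5, -2, 4) → (-15/2, -1, -4)
T2 shear: x ← x + 1/2·z: (-15/2, -1, -4) → (-19/2, -1, -4)
T3 rotate right-handed about the z-axis with cos θ = -4/5, sin θ = 3/5: (-19/2, -1, -4) → (41/5, -49/10, -4)
T4 rotate right-handed about the z-axis with cos θ = -7/25, sin θ = -24/25: (41/5, -49/10, -4) → (-7, -13/2, -4)

T(p) = (-7, -13/2, -4)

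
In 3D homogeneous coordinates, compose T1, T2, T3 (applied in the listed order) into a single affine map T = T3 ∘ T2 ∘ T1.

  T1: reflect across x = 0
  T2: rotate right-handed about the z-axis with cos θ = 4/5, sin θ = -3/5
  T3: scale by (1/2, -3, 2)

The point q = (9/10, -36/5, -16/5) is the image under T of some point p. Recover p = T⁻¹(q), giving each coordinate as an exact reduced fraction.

p = (0, 3, -8/5)

T1 = [-1 0 0 0; 0 1 0 0; 0 0 1 0; 0 0 0 1]
T2·T1 = [-4/5 3/5 0 0; 3/5 4/5 0 0; 0 0 1 0; 0 0 0 1]
T3·…·T1 = [-2/5 3/10 0 0; -9/5 -12/5 0 0; 0 0 2 0; 0 0 0 1]
det M = 3; M⁻¹ = [-8/5 -1/5 0 0; 6/5 -4/15 0 0; 0 0 1/2 0; 0 0 0 1]
M⁻¹ · (9/10, -36/5, -16/5)ᵀ = (0, 3, -8/5)ᵀ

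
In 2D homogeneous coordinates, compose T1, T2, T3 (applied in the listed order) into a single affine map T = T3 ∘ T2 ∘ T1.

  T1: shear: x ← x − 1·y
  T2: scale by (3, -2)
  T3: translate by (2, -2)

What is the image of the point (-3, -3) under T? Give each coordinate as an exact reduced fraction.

T(p) = (2, 4)

T1 shear: x ← x − 1·y: (-3, -3) → (0, -3)
T2 scale by (3, -2): (0, -3) → (0, 6)
T3 translate by (2, -2): (0, 6) → (2, 4)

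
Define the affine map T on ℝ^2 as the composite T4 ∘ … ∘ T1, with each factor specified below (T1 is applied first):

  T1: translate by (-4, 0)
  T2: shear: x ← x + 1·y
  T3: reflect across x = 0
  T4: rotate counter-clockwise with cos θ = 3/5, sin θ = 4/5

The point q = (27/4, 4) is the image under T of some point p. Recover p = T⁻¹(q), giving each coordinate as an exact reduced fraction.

T1 = [1 0 -4; 0 1 0; 0 0 1]
T2·T1 = [1 1 -4; 0 1 0; 0 0 1]
T3·…·T1 = [-1 -1 4; 0 1 0; 0 0 1]
T4·…·T1 = [-3/5 -7/5 12/5; -4/5 -1/5 16/5; 0 0 1]
det M = -1; M⁻¹ = [1/5 -7/5 4; -4/5 3/5 0; 0 0 1]
M⁻¹ · (27/4, 4)ᵀ = (-1/4, -3)ᵀ

p = (-1/4, -3)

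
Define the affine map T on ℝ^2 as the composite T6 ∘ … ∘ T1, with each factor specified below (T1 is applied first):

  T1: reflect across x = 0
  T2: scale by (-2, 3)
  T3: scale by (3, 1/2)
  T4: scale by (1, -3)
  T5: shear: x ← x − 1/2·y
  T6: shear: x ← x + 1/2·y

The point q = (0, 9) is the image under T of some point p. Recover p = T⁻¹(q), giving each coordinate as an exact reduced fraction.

p = (0, -2)

T1 = [-1 0 0; 0 1 0; 0 0 1]
T2·T1 = [2 0 0; 0 3 0; 0 0 1]
T3·…·T1 = [6 0 0; 0 3/2 0; 0 0 1]
T4·…·T1 = [6 0 0; 0 -9/2 0; 0 0 1]
T5·…·T1 = [6 9/4 0; 0 -9/2 0; 0 0 1]
T6·…·T1 = [6 0 0; 0 -9/2 0; 0 0 1]
det M = -27; M⁻¹ = [1/6 0 0; 0 -2/9 0; 0 0 1]
M⁻¹ · (0, 9)ᵀ = (0, -2)ᵀ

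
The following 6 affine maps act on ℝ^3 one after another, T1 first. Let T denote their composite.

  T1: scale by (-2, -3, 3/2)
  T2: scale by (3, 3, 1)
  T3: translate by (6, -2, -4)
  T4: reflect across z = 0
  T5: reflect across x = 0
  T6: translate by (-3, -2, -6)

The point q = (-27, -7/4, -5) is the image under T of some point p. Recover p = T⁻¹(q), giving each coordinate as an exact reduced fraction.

p = (-3, -1/4, 2)

T1 = [-2 0 0 0; 0 -3 0 0; 0 0 3/2 0; 0 0 0 1]
T2·T1 = [-6 0 0 0; 0 -9 0 0; 0 0 3/2 0; 0 0 0 1]
T3·…·T1 = [-6 0 0 6; 0 -9 0 -2; 0 0 3/2 -4; 0 0 0 1]
T4·…·T1 = [-6 0 0 6; 0 -9 0 -2; 0 0 -3/2 4; 0 0 0 1]
T5·…·T1 = [6 0 0 -6; 0 -9 0 -2; 0 0 -3/2 4; 0 0 0 1]
T6·…·T1 = [6 0 0 -9; 0 -9 0 -4; 0 0 -3/2 -2; 0 0 0 1]
det M = 81; M⁻¹ = [1/6 0 0 3/2; 0 -1/9 0 -4/9; 0 0 -2/3 -4/3; 0 0 0 1]
M⁻¹ · (-27, -7/4, -5)ᵀ = (-3, -1/4, 2)ᵀ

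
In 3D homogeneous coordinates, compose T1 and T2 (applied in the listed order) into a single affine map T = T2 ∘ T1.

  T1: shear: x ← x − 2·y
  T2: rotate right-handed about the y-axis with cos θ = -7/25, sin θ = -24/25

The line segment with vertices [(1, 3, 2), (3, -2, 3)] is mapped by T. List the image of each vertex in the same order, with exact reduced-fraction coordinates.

T1 shear: x ← x − 2·y: (1, 3, 2) → (-5, 3, 2); (3, -2, 3) → (7, -2, 3)
T2 rotate right-handed about the y-axis with cos θ = -7/25, sin θ = -24/25: (-5, 3, 2) → (-13/25, 3, -134/25); (7, -2, 3) → (-121/25, -2, 147/25)

image vertices: (-13/25, 3, -134/25), (-121/25, -2, 147/25)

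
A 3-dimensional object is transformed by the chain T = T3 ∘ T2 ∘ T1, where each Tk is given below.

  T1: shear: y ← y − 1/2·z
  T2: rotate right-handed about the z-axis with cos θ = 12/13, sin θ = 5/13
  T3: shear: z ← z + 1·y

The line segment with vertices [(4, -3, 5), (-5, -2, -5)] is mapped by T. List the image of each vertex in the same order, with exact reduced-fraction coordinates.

T1 shear: y ← y − 1/2·z: (4, -3, 5) → (4, -11/2, 5); (-5, -2, -5) → (-5, 1/2, -5)
T2 rotate right-handed about the z-axis with cos θ = 12/13, sin θ = 5/13: (4, -11/2, 5) → (151/26, -46/13, 5); (-5, 1/2, -5) → (-125/26, -19/13, -5)
T3 shear: z ← z + 1·y: (151/26, -46/13, 5) → (151/26, -46/13, 19/13); (-125/26, -19/13, -5) → (-125/26, -19/13, -84/13)

image vertices: (151/26, -46/13, 19/13), (-125/26, -19/13, -84/13)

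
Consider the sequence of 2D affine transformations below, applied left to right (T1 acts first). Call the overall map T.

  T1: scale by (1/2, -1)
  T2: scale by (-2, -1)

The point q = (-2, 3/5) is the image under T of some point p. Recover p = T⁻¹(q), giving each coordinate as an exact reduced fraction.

T1 = [1/2 0 0; 0 -1 0; 0 0 1]
T2·T1 = [-1 0 0; 0 1 0; 0 0 1]
det M = -1; M⁻¹ = [-1 0 0; 0 1 0; 0 0 1]
M⁻¹ · (-2, 3/5)ᵀ = (2, 3/5)ᵀ

p = (2, 3/5)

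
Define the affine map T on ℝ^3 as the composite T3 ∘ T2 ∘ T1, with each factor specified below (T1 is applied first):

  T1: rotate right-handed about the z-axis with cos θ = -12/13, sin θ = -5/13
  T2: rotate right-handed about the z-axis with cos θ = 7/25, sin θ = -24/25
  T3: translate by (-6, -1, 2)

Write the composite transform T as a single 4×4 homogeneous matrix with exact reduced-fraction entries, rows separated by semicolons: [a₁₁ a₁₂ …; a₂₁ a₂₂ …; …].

T1 = [-12/13 5/13 0 0; -5/13 -12/13 0 0; 0 0 1 0; 0 0 0 1]
T2·T1 = [-204/325 -253/325 0 0; 253/325 -204/325 0 0; 0 0 1 0; 0 0 0 1]
T3·…·T1 = [-204/325 -253/325 0 -6; 253/325 -204/325 0 -1; 0 0 1 2; 0 0 0 1]

T = [-204/325 -253/325 0 -6; 253/325 -204/325 0 -1; 0 0 1 2; 0 0 0 1]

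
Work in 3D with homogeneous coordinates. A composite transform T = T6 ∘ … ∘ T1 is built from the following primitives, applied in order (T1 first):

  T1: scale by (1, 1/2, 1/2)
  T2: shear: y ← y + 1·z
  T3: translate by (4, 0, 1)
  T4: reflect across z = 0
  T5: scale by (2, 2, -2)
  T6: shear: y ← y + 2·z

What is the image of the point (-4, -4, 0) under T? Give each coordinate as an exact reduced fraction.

T(p) = (0, 0, 2)

T1 scale by (1, 1/2, 1/2): (-4, -4, 0) → (-4, -2, 0)
T2 shear: y ← y + 1·z: (-4, -2, 0) → (-4, -2, 0)
T3 translate by (4, 0, 1): (-4, -2, 0) → (0, -2, 1)
T4 reflect across z = 0: (0, -2, 1) → (0, -2, -1)
T5 scale by (2, 2, -2): (0, -2, -1) → (0, -4, 2)
T6 shear: y ← y + 2·z: (0, -4, 2) → (0, 0, 2)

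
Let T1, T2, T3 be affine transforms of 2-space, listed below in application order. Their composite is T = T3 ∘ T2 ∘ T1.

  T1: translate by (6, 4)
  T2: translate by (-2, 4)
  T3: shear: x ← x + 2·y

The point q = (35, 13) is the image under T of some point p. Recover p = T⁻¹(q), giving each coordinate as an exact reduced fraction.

p = (5, 5)

T1 = [1 0 6; 0 1 4; 0 0 1]
T2·T1 = [1 0 4; 0 1 8; 0 0 1]
T3·…·T1 = [1 2 20; 0 1 8; 0 0 1]
det M = 1; M⁻¹ = [1 -2 -4; 0 1 -8; 0 0 1]
M⁻¹ · (35, 13)ᵀ = (5, 5)ᵀ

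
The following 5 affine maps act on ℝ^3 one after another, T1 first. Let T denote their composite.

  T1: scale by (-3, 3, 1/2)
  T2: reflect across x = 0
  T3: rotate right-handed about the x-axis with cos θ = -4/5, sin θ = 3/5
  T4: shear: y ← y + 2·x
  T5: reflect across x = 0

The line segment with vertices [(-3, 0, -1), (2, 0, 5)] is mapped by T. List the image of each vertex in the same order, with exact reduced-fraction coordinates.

T1 scale by (-3, 3, 1/2): (-3, 0, -1) → (9, 0, -1/2); (2, 0, 5) → (-6, 0, 5/2)
T2 reflect across x = 0: (9, 0, -1/2) → (-9, 0, -1/2); (-6, 0, 5/2) → (6, 0, 5/2)
T3 rotate right-handed about the x-axis with cos θ = -4/5, sin θ = 3/5: (-9, 0, -1/2) → (-9, 3/10, 2/5); (6, 0, 5/2) → (6, -3/2, -2)
T4 shear: y ← y + 2·x: (-9, 3/10, 2/5) → (-9, -177/10, 2/5); (6, -3/2, -2) → (6, 21/2, -2)
T5 reflect across x = 0: (-9, -177/10, 2/5) → (9, -177/10, 2/5); (6, 21/2, -2) → (-6, 21/2, -2)

image vertices: (9, -177/10, 2/5), (-6, 21/2, -2)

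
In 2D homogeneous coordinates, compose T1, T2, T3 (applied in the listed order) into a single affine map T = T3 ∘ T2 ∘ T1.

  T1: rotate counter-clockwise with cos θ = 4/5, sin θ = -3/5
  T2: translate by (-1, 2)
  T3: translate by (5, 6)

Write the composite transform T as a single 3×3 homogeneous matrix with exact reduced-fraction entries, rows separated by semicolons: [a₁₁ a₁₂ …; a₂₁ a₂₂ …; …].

T = [4/5 3/5 4; -3/5 4/5 8; 0 0 1]

T1 = [4/5 3/5 0; -3/5 4/5 0; 0 0 1]
T2·T1 = [4/5 3/5 -1; -3/5 4/5 2; 0 0 1]
T3·…·T1 = [4/5 3/5 4; -3/5 4/5 8; 0 0 1]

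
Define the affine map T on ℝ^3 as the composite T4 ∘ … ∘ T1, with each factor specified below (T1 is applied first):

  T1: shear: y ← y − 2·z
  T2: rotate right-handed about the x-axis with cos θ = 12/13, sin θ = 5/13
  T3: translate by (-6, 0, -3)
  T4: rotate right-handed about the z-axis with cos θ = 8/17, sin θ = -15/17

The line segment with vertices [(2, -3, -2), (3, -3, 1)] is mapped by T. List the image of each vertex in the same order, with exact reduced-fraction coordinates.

image vertices: (-86/221, 956/221, -58/13), (-99/17, 5/17, -4)

T1 shear: y ← y − 2·z: (2, -3, -2) → (2, 1, -2); (3, -3, 1) → (3, -5, 1)
T2 rotate right-handed about the x-axis with cos θ = 12/13, sin θ = 5/13: (2, 1, -2) → (2, 22/13, -19/13); (3, -5, 1) → (3, -5, -1)
T3 translate by (-6, 0, -3): (2, 22/13, -19/13) → (-4, 22/13, -58/13); (3, -5, -1) → (-3, -5, -4)
T4 rotate right-handed about the z-axis with cos θ = 8/17, sin θ = -15/17: (-4, 22/13, -58/13) → (-86/221, 956/221, -58/13); (-3, -5, -4) → (-99/17, 5/17, -4)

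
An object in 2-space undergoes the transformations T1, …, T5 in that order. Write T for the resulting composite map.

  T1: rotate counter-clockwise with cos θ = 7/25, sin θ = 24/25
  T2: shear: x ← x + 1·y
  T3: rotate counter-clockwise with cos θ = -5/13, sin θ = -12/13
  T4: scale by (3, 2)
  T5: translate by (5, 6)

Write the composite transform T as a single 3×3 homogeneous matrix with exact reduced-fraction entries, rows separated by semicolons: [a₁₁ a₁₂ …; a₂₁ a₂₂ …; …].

T1 = [7/25 -24/25 0; 24/25 7/25 0; 0 0 1]
T2·T1 = [31/25 -17/25 0; 24/25 7/25 0; 0 0 1]
T3·…·T1 = [133/325 13/25 0; -492/325 13/25 0; 0 0 1]
T4·…·T1 = [399/325 39/25 0; -984/325 26/25 0; 0 0 1]
T5·…·T1 = [399/325 39/25 5; -984/325 26/25 6; 0 0 1]

T = [399/325 39/25 5; -984/325 26/25 6; 0 0 1]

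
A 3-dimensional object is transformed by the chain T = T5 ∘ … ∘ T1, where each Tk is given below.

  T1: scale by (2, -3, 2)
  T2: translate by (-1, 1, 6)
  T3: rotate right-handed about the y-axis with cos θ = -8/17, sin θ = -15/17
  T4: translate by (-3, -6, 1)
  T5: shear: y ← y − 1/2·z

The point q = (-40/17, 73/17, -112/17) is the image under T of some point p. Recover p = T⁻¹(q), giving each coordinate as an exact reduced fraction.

T1 = [2 0 0 0; 0 -3 0 0; 0 0 2 0; 0 0 0 1]
T2·T1 = [2 0 0 -1; 0 -3 0 1; 0 0 2 6; 0 0 0 1]
T3·…·T1 = [-16/17 0 -30/17 -82/17; 0 -3 0 1; 30/17 0 -16/17 -63/17; 0 0 0 1]
T4·…·T1 = [-16/17 0 -30/17 -133/17; 0 -3 0 -5; 30/17 0 -16/17 -46/17; 0 0 0 1]
T5·…·T1 = [-16/17 0 -30/17 -133/17; -15/17 -3 8/17 -62/17; 30/17 0 -16/17 -46/17; 0 0 0 1]
det M = -12; M⁻¹ = [-4/17 0 15/34 -11/17; 0 -1/3 -1/6 -5/3; -15/34 0 -4/17 -139/34; 0 0 0 1]
M⁻¹ · (-40/17, 73/17, -112/17)ᵀ = (-3, -2, -3/2)ᵀ

p = (-3, -2, -3/2)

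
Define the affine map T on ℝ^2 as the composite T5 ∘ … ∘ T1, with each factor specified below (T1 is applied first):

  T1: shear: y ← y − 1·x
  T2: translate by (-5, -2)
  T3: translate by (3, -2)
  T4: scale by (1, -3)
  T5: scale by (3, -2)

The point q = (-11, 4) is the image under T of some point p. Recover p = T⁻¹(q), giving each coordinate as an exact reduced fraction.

T1 = [1 0 0; -1 1 0; 0 0 1]
T2·T1 = [1 0 -5; -1 1 -2; 0 0 1]
T3·…·T1 = [1 0 -2; -1 1 -4; 0 0 1]
T4·…·T1 = [1 0 -2; 3 -3 12; 0 0 1]
T5·…·T1 = [3 0 -6; -6 6 -24; 0 0 1]
det M = 18; M⁻¹ = [1/3 0 2; 1/3 1/6 6; 0 0 1]
M⁻¹ · (-11, 4)ᵀ = (-5/3, 3)ᵀ

p = (-5/3, 3)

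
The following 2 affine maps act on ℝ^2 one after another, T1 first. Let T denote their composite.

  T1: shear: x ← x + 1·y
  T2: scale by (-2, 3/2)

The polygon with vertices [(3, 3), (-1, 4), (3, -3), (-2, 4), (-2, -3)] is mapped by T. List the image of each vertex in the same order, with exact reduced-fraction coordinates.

T1 shear: x ← x + 1·y: (3, 3) → (6, 3); (-1, 4) → (3, 4); (3, -3) → (0, -3); (-2, 4) → (2, 4); (-2, -3) → (-5, -3)
T2 scale by (-2, 3/2): (6, 3) → (-12, 9/2); (3, 4) → (-6, 6); (0, -3) → (0, -9/2); (2, 4) → (-4, 6); (-5, -3) → (10, -9/2)

image vertices: (-12, 9/2), (-6, 6), (0, -9/2), (-4, 6), (10, -9/2)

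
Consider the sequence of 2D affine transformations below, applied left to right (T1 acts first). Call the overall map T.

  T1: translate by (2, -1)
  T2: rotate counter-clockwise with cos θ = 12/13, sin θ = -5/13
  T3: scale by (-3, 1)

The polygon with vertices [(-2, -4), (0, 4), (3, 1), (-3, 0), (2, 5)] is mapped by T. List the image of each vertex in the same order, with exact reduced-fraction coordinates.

T1 translate by (2, -1): (-2, -4) → (0, -5); (0, 4) → (2, 3); (3, 1) → (5, 0); (-3, 0) → (-1, -1); (2, 5) → (4, 4)
T2 rotate counter-clockwise with cos θ = 12/13, sin θ = -5/13: (0, -5) → (-25/13, -60/13); (2, 3) → (3, 2); (5, 0) → (60/13, -25/13); (-1, -1) → (-17/13, -7/13); (4, 4) → (68/13, 28/13)
T3 scale by (-3, 1): (-25/13, -60/13) → (75/13, -60/13); (3, 2) → (-9, 2); (60/13, -25/13) → (-180/13, -25/13); (-17/13, -7/13) → (51/13, -7/13); (68/13, 28/13) → (-204/13, 28/13)

image vertices: (75/13, -60/13), (-9, 2), (-180/13, -25/13), (51/13, -7/13), (-204/13, 28/13)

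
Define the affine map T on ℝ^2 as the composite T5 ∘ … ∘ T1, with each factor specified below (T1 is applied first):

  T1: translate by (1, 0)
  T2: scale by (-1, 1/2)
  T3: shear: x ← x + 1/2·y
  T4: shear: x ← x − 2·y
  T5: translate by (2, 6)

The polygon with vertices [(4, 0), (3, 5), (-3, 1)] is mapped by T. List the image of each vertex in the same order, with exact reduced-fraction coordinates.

T1 translate by (1, 0): (4, 0) → (5, 0); (3, 5) → (4, 5); (-3, 1) → (-2, 1)
T2 scale by (-1, 1/2): (5, 0) → (-5, 0); (4, 5) → (-4, 5/2); (-2, 1) → (2, 1/2)
T3 shear: x ← x + 1/2·y: (-5, 0) → (-5, 0); (-4, 5/2) → (-11/4, 5/2); (2, 1/2) → (9/4, 1/2)
T4 shear: x ← x − 2·y: (-5, 0) → (-5, 0); (-11/4, 5/2) → (-31/4, 5/2); (9/4, 1/2) → (5/4, 1/2)
T5 translate by (2, 6): (-5, 0) → (-3, 6); (-31/4, 5/2) → (-23/4, 17/2); (5/4, 1/2) → (13/4, 13/2)

image vertices: (-3, 6), (-23/4, 17/2), (13/4, 13/2)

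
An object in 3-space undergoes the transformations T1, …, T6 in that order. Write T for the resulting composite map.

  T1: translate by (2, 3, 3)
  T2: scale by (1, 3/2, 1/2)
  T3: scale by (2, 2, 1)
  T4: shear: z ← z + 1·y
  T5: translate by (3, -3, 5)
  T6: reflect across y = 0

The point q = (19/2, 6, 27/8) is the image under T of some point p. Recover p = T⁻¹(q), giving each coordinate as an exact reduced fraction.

p = (5/4, -4, -1/4)

T1 = [1 0 0 2; 0 1 0 3; 0 0 1 3; 0 0 0 1]
T2·T1 = [1 0 0 2; 0 3/2 0 9/2; 0 0 1/2 3/2; 0 0 0 1]
T3·…·T1 = [2 0 0 4; 0 3 0 9; 0 0 1/2 3/2; 0 0 0 1]
T4·…·T1 = [2 0 0 4; 0 3 0 9; 0 3 1/2 21/2; 0 0 0 1]
T5·…·T1 = [2 0 0 7; 0 3 0 6; 0 3 1/2 31/2; 0 0 0 1]
T6·…·T1 = [2 0 0 7; 0 -3 0 -6; 0 3 1/2 31/2; 0 0 0 1]
det M = -3; M⁻¹ = [1/2 0 0 -7/2; 0 -1/3 0 -2; 0 2 2 -19; 0 0 0 1]
M⁻¹ · (19/2, 6, 27/8)ᵀ = (5/4, -4, -1/4)ᵀ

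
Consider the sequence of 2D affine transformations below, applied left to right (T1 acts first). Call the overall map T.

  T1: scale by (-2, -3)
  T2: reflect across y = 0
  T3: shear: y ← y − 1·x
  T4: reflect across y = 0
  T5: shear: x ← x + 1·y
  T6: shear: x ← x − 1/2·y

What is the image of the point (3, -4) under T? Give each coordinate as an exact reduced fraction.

T(p) = (-3, 6)

T1 scale by (-2, -3): (3, -4) → (-6, 12)
T2 reflect across y = 0: (-6, 12) → (-6, -12)
T3 shear: y ← y − 1·x: (-6, -12) → (-6, -6)
T4 reflect across y = 0: (-6, -6) → (-6, 6)
T5 shear: x ← x + 1·y: (-6, 6) → (0, 6)
T6 shear: x ← x − 1/2·y: (0, 6) → (-3, 6)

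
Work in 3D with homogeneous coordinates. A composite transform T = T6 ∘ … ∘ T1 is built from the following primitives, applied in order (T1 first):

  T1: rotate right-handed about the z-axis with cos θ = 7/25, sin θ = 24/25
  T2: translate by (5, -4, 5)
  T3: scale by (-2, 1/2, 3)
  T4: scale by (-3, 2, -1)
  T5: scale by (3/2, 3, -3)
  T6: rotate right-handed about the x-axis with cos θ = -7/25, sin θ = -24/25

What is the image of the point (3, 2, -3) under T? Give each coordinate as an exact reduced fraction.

T1 rotate right-handed about the z-axis with cos θ = 7/25, sin θ = 24/25: (3, 2, -3) → (-27/25, 86/25, -3)
T2 translate by (5, -4, 5): (-27/25, 86/25, -3) → (98/25, -14/25, 2)
T3 scale by (-2, 1/2, 3): (98/25, -14/25, 2) → (-196/25, -7/25, 6)
T4 scale by (-3, 2, -1): (-196/25, -7/25, 6) → (588/25, -14/25, -6)
T5 scale by (3/2, 3, -3): (588/25, -14/25, -6) → (882/25, -42/25, 18)
T6 rotate right-handed about the x-axis with cos θ = -7/25, sin θ = -24/25: (882/25, -42/25, 18) → (882/25, 11094/625, -2142/625)

T(p) = (882/25, 11094/625, -2142/625)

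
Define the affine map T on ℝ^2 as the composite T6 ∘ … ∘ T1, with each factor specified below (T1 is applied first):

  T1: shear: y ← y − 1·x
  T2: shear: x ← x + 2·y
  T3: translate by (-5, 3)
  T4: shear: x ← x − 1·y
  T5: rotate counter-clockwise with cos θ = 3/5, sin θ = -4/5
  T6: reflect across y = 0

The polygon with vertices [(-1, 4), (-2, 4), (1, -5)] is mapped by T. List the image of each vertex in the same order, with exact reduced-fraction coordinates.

image vertices: (4, -8), (24/5, -43/5), (-51/5, -43/5)

T1 shear: y ← y − 1·x: (-1, 4) → (-1, 5); (-2, 4) → (-2, 6); (1, -5) → (1, -6)
T2 shear: x ← x + 2·y: (-1, 5) → (9, 5); (-2, 6) → (10, 6); (1, -6) → (-11, -6)
T3 translate by (-5, 3): (9, 5) → (4, 8); (10, 6) → (5, 9); (-11, -6) → (-16, -3)
T4 shear: x ← x − 1·y: (4, 8) → (-4, 8); (5, 9) → (-4, 9); (-16, -3) → (-13, -3)
T5 rotate counter-clockwise with cos θ = 3/5, sin θ = -4/5: (-4, 8) → (4, 8); (-4, 9) → (24/5, 43/5); (-13, -3) → (-51/5, 43/5)
T6 reflect across y = 0: (4, 8) → (4, -8); (24/5, 43/5) → (24/5, -43/5); (-51/5, 43/5) → (-51/5, -43/5)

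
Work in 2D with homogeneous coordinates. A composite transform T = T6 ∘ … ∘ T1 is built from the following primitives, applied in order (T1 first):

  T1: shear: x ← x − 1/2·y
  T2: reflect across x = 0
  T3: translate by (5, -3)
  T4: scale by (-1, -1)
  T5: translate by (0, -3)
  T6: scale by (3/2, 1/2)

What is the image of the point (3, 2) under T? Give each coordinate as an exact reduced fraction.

T(p) = (-9/2, -1)

T1 shear: x ← x − 1/2·y: (3, 2) → (2, 2)
T2 reflect across x = 0: (2, 2) → (-2, 2)
T3 translate by (5, -3): (-2, 2) → (3, -1)
T4 scale by (-1, -1): (3, -1) → (-3, 1)
T5 translate by (0, -3): (-3, 1) → (-3, -2)
T6 scale by (3/2, 1/2): (-3, -2) → (-9/2, -1)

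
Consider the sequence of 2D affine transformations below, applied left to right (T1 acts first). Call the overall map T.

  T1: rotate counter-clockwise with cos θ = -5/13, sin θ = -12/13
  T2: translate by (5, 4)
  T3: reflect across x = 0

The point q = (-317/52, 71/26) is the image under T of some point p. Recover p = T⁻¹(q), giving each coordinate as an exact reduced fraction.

T1 = [-5/13 12/13 0; -12/13 -5/13 0; 0 0 1]
T2·T1 = [-5/13 12/13 5; -12/13 -5/13 4; 0 0 1]
T3·…·T1 = [5/13 -12/13 -5; -12/13 -5/13 4; 0 0 1]
det M = -1; M⁻¹ = [5/13 -12/13 73/13; -12/13 -5/13 -40/13; 0 0 1]
M⁻¹ · (-317/52, 71/26)ᵀ = (3/4, 3/2)ᵀ

p = (3/4, 3/2)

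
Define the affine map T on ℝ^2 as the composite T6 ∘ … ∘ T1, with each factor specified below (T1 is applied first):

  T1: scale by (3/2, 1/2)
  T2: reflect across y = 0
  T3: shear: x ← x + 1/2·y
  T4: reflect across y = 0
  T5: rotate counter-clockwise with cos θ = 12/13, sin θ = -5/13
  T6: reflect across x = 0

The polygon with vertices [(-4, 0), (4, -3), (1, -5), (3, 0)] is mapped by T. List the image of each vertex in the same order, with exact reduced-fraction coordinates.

image vertices: (72/13, 30/13), (-147/26, -207/52), (-41/26, -175/52), (-54/13, -45/26)

T1 scale by (3/2, 1/2): (-4, 0) → (-6, 0); (4, -3) → (6, -3/2); (1, -5) → (3/2, -5/2); (3, 0) → (9/2, 0)
T2 reflect across y = 0: (-6, 0) → (-6, 0); (6, -3/2) → (6, 3/2); (3/2, -5/2) → (3/2, 5/2); (9/2, 0) → (9/2, 0)
T3 shear: x ← x + 1/2·y: (-6, 0) → (-6, 0); (6, 3/2) → (27/4, 3/2); (3/2, 5/2) → (11/4, 5/2); (9/2, 0) → (9/2, 0)
T4 reflect across y = 0: (-6, 0) → (-6, 0); (27/4, 3/2) → (27/4, -3/2); (11/4, 5/2) → (11/4, -5/2); (9/2, 0) → (9/2, 0)
T5 rotate counter-clockwise with cos θ = 12/13, sin θ = -5/13: (-6, 0) → (-72/13, 30/13); (27/4, -3/2) → (147/26, -207/52); (11/4, -5/2) → (41/26, -175/52); (9/2, 0) → (54/13, -45/26)
T6 reflect across x = 0: (-72/13, 30/13) → (72/13, 30/13); (147/26, -207/52) → (-147/26, -207/52); (41/26, -175/52) → (-41/26, -175/52); (54/13, -45/26) → (-54/13, -45/26)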